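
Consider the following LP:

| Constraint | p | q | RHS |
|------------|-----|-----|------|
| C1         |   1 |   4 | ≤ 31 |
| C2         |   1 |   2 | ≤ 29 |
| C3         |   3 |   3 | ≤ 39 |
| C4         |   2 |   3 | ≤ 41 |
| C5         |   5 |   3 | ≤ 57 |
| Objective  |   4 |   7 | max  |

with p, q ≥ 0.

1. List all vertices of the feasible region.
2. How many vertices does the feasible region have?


1. (0, 0), (11.4, 0), (9, 4), (7, 6), (0, 7.75)
2. 5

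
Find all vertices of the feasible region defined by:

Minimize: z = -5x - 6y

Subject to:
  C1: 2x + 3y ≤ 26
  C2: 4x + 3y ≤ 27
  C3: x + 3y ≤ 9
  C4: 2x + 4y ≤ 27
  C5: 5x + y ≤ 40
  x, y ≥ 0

(0, 0), (6.75, 0), (6, 1), (0, 3)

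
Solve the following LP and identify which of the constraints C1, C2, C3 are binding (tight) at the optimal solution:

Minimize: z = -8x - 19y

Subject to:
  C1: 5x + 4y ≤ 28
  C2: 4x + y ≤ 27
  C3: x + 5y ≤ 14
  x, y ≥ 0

At x = 4, y = 2, compute slack b - a·x for each constraint:
  C1: 28 − 28 = 0  (binding)
  C2: 27 − 18 = 9  (slack)
  C3: 14 − 14 = 0  (binding)

Optimal: x = 4, y = 2
Binding: C1, C3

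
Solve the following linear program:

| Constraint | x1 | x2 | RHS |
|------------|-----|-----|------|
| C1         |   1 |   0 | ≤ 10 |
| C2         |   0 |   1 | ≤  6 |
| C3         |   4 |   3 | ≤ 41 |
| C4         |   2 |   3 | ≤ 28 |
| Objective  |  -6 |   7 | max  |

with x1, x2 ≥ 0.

Evaluate the objective at each vertex of the feasible region:
  z(0, 0) = 0
  z(10, 0) = -60
  z(10, 0.3333) = -57.67
  z(6.5, 5) = -4
  z(5, 6) = 12
  z(0, 6) = 42  ←
The maximum is at x1 = 0, x2 = 6.

x1 = 0, x2 = 6, z = 42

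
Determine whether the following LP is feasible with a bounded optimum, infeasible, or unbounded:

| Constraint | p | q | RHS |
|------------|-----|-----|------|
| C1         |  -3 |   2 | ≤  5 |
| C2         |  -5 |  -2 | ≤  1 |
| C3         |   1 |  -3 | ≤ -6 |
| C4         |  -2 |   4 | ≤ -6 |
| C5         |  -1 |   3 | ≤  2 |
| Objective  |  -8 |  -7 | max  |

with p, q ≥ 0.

Infeasible (no feasible solution exists)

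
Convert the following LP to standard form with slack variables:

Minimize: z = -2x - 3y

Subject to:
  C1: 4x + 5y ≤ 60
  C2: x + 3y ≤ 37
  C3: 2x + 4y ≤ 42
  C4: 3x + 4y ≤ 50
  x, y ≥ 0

min z = -2x - 3y

s.t.
  4x + 5y + s1 = 60
  x + 3y + s2 = 37
  2x + 4y + s3 = 42
  3x + 4y + s4 = 50
  x, y, s1, s2, s3, s4 ≥ 0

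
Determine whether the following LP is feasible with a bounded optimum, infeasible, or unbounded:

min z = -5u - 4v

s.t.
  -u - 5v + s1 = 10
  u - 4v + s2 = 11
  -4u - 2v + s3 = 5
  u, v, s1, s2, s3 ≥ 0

Unbounded (objective can decrease without bound)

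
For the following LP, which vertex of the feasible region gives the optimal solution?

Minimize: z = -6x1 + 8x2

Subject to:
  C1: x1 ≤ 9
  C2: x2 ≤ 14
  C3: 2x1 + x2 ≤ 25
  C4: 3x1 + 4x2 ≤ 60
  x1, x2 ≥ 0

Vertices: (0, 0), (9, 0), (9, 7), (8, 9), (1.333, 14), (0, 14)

Evaluate the objective at each vertex of the feasible region:
  z(0, 0) = 0
  z(9, 0) = -54  ←
  z(9, 7) = 2
  z(8, 9) = 24
  z(1.333, 14) = 104
  z(0, 14) = 112
The minimum is at x1 = 9, x2 = 0.

(9, 0)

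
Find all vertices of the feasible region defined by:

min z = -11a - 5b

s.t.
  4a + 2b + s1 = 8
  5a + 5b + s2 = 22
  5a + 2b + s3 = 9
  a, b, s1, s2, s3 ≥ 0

(0, 0), (1.8, 0), (1, 2), (0, 4)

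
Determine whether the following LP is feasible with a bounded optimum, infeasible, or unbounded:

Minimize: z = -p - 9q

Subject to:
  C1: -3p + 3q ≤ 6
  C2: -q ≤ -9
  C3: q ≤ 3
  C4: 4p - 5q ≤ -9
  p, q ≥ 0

Infeasible (no feasible solution exists)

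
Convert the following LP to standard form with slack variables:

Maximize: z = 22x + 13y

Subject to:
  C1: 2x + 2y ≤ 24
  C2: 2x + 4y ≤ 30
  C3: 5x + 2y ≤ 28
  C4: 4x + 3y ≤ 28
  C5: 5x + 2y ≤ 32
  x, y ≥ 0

max z = 22x + 13y

s.t.
  2x + 2y + s1 = 24
  2x + 4y + s2 = 30
  5x + 2y + s3 = 28
  4x + 3y + s4 = 28
  5x + 2y + s5 = 32
  x, y, s1, s2, s3, s4, s5 ≥ 0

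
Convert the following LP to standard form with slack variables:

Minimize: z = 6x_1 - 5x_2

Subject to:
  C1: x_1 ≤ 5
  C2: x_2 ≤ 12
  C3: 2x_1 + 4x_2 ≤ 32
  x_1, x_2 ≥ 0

min z = 6x_1 - 5x_2

s.t.
  x_1 + s1 = 5
  x_2 + s2 = 12
  2x_1 + 4x_2 + s3 = 32
  x_1, x_2, s1, s2, s3 ≥ 0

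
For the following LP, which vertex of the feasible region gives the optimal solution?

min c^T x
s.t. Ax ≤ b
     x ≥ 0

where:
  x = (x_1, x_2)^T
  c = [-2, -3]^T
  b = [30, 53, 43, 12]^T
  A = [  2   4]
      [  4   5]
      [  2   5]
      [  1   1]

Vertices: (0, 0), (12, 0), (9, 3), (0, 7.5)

Evaluate the objective at each vertex of the feasible region:
  z(0, 0) = 0
  z(12, 0) = -24
  z(9, 3) = -27  ←
  z(0, 7.5) = -22.5
The minimum is at x_1 = 9, x_2 = 3.

(9, 3)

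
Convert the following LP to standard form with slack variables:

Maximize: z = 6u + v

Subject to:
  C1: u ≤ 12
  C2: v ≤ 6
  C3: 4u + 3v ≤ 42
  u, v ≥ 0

max z = 6u + v

s.t.
  u + s1 = 12
  v + s2 = 6
  4u + 3v + s3 = 42
  u, v, s1, s2, s3 ≥ 0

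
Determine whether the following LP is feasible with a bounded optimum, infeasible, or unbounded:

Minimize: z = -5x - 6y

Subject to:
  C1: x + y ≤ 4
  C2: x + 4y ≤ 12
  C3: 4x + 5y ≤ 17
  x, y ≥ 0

Feasible with a bounded optimal solution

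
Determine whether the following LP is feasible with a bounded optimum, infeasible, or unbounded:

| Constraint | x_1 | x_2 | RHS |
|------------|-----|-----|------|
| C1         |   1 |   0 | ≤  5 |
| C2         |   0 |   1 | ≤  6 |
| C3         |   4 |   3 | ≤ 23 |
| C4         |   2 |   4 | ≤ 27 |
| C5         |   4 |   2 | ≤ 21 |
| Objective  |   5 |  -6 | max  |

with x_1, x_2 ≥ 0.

Feasible with a bounded optimal solution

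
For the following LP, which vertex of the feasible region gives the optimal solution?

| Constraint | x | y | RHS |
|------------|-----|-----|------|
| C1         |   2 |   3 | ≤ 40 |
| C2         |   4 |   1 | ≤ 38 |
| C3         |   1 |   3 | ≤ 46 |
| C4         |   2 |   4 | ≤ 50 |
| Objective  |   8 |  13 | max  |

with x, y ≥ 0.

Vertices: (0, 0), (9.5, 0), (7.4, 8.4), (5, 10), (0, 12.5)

Evaluate the objective at each vertex of the feasible region:
  z(0, 0) = 0
  z(9.5, 0) = 76
  z(7.4, 8.4) = 168.4
  z(5, 10) = 170  ←
  z(0, 12.5) = 162.5
The maximum is at x = 5, y = 10.

(5, 10)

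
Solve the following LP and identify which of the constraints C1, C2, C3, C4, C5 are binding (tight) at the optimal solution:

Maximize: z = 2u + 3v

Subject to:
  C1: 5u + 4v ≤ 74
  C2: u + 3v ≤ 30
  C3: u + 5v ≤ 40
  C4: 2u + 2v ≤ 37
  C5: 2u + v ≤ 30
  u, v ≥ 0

At u = 10, v = 6, compute slack b - a·x for each constraint:
  C1: 74 − 74 = 0  (binding)
  C2: 30 − 28 = 2  (slack)
  C3: 40 − 40 = 0  (binding)
  C4: 37 − 32 = 5  (slack)
  C5: 30 − 26 = 4  (slack)

Optimal: u = 10, v = 6
Binding: C1, C3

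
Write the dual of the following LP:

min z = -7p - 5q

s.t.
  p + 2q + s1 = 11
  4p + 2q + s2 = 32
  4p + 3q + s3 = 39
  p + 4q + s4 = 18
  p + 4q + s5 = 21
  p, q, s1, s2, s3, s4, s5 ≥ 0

Primal min cᵀx s.t. Ax ≤ b, x ≥ 0  →  Dual max −bᵀy s.t. Aᵀy ≥ −c, y ≥ 0.

Maximize: z = -11y1 - 32y2 - 39y3 - 18y4 - 21y5

Subject to:
  y1 + 4y2 + 4y3 + y4 + y5 ≥ 7
  2y1 + 2y2 + 3y3 + 4y4 + 4y5 ≥ 5
  y1, y2, y3, y4, y5 ≥ 0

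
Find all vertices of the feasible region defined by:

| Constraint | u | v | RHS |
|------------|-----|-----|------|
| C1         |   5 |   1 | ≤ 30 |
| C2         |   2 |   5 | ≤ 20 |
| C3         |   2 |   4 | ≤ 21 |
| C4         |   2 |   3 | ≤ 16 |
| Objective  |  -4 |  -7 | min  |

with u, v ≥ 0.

(0, 0), (6, 0), (5.692, 1.538), (5, 2), (0, 4)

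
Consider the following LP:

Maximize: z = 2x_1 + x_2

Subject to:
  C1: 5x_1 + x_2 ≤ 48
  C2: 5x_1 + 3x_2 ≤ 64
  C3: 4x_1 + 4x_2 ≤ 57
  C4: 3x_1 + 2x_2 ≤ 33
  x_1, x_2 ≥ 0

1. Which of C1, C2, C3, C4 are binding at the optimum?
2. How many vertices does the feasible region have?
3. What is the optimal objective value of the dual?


1. C1, C4
2. 5
3. 21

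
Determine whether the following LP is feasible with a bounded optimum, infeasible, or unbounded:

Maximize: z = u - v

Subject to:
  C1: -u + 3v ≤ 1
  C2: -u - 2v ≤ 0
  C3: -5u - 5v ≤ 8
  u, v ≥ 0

Unbounded (objective can increase without bound)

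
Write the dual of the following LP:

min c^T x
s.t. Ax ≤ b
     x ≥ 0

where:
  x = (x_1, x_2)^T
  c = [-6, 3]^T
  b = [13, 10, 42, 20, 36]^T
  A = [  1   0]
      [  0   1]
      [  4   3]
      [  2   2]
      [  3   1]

Primal min cᵀx s.t. Ax ≤ b, x ≥ 0  →  Dual max −bᵀy s.t. Aᵀy ≥ −c, y ≥ 0.

Maximize: z = -13y1 - 10y2 - 42y3 - 20y4 - 36y5

Subject to:
  y1 + 4y3 + 2y4 + 3y5 ≥ 6
  y2 + 3y3 + 2y4 + y5 ≥ -3
  y1, y2, y3, y4, y5 ≥ 0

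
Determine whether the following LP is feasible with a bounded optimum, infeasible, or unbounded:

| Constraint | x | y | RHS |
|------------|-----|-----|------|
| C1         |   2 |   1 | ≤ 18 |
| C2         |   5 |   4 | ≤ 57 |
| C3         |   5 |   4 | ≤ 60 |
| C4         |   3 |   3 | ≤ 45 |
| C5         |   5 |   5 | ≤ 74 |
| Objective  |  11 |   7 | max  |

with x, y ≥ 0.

Feasible with a bounded optimal solution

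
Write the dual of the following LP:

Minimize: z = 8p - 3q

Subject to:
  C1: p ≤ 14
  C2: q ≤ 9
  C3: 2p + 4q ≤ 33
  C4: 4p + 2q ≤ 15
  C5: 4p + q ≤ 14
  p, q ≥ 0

Primal min cᵀx s.t. Ax ≤ b, x ≥ 0  →  Dual max −bᵀy s.t. Aᵀy ≥ −c, y ≥ 0.

Maximize: z = -14y1 - 9y2 - 33y3 - 15y4 - 14y5

Subject to:
  y1 + 2y3 + 4y4 + 4y5 ≥ -8
  y2 + 4y3 + 2y4 + y5 ≥ 3
  y1, y2, y3, y4, y5 ≥ 0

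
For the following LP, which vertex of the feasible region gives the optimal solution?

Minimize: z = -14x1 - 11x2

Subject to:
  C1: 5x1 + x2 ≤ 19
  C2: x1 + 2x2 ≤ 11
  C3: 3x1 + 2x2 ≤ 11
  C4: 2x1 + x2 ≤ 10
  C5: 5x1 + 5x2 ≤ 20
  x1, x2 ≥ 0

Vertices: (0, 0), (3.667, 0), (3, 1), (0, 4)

Evaluate the objective at each vertex of the feasible region:
  z(0, 0) = 0
  z(3.667, 0) = -51.33
  z(3, 1) = -53  ←
  z(0, 4) = -44
The minimum is at x1 = 3, x2 = 1.

(3, 1)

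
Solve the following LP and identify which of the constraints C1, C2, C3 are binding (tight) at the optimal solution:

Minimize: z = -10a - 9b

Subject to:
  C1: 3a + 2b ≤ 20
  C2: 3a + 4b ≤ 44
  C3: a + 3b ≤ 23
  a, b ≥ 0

At a = 2, b = 7, compute slack b - a·x for each constraint:
  C1: 20 − 20 = 0  (binding)
  C2: 44 − 34 = 10  (slack)
  C3: 23 − 23 = 0  (binding)

Optimal: a = 2, b = 7
Binding: C1, C3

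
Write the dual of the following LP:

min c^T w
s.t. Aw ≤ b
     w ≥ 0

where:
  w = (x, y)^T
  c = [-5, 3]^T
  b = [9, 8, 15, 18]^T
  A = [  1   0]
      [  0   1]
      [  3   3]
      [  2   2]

Primal min cᵀx s.t. Ax ≤ b, x ≥ 0  →  Dual max −bᵀy s.t. Aᵀy ≥ −c, y ≥ 0.

Maximize: z = -9y1 - 8y2 - 15y3 - 18y4

Subject to:
  y1 + 3y3 + 2y4 ≥ 5
  y2 + 3y3 + 2y4 ≥ -3
  y1, y2, y3, y4 ≥ 0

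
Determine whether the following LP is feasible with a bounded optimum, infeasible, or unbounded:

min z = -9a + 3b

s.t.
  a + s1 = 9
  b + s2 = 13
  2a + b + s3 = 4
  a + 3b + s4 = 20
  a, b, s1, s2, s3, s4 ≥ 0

Feasible with a bounded optimal solution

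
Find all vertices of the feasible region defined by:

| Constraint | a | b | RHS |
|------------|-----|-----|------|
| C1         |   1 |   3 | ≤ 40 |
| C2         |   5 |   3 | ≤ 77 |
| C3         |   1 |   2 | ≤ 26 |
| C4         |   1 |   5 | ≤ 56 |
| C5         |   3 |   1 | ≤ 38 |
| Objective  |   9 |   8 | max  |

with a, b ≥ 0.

(0, 0), (12.67, 0), (10, 8), (6, 10), (0, 11.2)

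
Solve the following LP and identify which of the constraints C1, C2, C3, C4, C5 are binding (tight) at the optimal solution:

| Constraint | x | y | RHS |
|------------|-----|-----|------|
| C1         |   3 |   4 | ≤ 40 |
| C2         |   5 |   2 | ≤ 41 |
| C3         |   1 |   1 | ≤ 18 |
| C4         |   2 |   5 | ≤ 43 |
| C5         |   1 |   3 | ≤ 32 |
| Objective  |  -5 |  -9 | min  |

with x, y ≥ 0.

At x = 4, y = 7, compute slack b - a·x for each constraint:
  C1: 40 − 40 = 0  (binding)
  C2: 41 − 34 = 7  (slack)
  C3: 18 − 11 = 7  (slack)
  C4: 43 − 43 = 0  (binding)
  C5: 32 − 25 = 7  (slack)

Optimal: x = 4, y = 7
Binding: C1, C4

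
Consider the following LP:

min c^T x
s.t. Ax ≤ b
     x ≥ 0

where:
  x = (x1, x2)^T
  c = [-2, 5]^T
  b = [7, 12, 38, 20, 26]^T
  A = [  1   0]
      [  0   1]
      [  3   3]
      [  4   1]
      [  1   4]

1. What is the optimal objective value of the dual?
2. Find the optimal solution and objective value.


1. -10
2. x1 = 5, x2 = 0, z = -10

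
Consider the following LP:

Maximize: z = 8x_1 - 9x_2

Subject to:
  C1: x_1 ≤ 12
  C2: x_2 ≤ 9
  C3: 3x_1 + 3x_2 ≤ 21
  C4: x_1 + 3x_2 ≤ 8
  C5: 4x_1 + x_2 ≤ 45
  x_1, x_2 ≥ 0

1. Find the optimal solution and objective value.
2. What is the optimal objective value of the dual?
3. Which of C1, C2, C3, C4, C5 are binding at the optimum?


1. x_1 = 7, x_2 = 0, z = 56
2. 56
3. C3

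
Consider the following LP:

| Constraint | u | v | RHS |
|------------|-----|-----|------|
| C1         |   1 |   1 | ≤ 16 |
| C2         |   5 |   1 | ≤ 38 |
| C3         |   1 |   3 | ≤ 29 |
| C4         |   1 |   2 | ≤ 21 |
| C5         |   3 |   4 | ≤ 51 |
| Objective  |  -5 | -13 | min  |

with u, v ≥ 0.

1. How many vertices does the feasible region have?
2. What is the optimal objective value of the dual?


1. 5
2. -129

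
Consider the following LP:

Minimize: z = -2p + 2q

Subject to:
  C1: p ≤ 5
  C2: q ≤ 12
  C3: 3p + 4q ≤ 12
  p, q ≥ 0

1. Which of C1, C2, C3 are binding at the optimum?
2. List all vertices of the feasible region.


1. C3
2. (0, 0), (4, 0), (0, 3)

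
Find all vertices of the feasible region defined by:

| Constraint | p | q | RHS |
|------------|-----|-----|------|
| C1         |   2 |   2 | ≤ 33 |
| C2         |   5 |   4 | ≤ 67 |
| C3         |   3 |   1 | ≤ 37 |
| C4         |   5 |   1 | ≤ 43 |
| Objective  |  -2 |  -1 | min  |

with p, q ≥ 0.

(0, 0), (8.6, 0), (7, 8), (1, 15.5), (0, 16.5)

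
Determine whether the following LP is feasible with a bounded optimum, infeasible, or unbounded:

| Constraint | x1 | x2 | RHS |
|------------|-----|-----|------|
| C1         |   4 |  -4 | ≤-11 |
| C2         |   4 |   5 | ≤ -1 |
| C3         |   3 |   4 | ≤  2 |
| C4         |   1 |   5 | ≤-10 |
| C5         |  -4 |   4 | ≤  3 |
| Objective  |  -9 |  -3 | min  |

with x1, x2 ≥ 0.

Infeasible (no feasible solution exists)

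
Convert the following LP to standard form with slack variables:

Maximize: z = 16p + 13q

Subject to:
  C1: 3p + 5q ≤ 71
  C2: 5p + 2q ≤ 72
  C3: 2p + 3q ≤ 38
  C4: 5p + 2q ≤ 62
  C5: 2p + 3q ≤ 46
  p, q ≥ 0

max z = 16p + 13q

s.t.
  3p + 5q + s1 = 71
  5p + 2q + s2 = 72
  2p + 3q + s3 = 38
  5p + 2q + s4 = 62
  2p + 3q + s5 = 46
  p, q, s1, s2, s3, s4, s5 ≥ 0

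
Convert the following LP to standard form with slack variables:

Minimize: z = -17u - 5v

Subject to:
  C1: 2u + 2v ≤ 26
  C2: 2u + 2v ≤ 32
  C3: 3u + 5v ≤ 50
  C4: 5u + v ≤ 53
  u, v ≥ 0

min z = -17u - 5v

s.t.
  2u + 2v + s1 = 26
  2u + 2v + s2 = 32
  3u + 5v + s3 = 50
  5u + v + s4 = 53
  u, v, s1, s2, s3, s4 ≥ 0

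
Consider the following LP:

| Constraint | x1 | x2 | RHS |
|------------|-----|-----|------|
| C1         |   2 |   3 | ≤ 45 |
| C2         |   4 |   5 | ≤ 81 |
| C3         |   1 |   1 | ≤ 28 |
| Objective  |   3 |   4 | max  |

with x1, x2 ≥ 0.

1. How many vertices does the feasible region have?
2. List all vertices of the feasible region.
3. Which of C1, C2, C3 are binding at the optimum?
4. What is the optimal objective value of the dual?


1. 4
2. (0, 0), (20.25, 0), (9, 9), (0, 15)
3. C1, C2
4. 63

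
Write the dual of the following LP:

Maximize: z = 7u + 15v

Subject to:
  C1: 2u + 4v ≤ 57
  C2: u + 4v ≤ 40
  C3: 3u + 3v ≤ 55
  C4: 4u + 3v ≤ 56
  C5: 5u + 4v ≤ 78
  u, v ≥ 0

Primal max cᵀx s.t. Ax ≤ b, x ≥ 0  →  Dual min bᵀy s.t. Aᵀy ≥ c, y ≥ 0.

Minimize: z = 57y1 + 40y2 + 55y3 + 56y4 + 78y5

Subject to:
  2y1 + y2 + 3y3 + 4y4 + 5y5 ≥ 7
  4y1 + 4y2 + 3y3 + 3y4 + 4y5 ≥ 15
  y1, y2, y3, y4, y5 ≥ 0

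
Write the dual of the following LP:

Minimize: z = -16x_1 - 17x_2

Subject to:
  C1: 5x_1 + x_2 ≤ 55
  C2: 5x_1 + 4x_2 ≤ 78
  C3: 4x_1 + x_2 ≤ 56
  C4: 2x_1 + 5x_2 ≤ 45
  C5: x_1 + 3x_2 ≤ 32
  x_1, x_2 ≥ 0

Primal min cᵀx s.t. Ax ≤ b, x ≥ 0  →  Dual max −bᵀy s.t. Aᵀy ≥ −c, y ≥ 0.

Maximize: z = -55y1 - 78y2 - 56y3 - 45y4 - 32y5

Subject to:
  5y1 + 5y2 + 4y3 + 2y4 + y5 ≥ 16
  y1 + 4y2 + y3 + 5y4 + 3y5 ≥ 17
  y1, y2, y3, y4, y5 ≥ 0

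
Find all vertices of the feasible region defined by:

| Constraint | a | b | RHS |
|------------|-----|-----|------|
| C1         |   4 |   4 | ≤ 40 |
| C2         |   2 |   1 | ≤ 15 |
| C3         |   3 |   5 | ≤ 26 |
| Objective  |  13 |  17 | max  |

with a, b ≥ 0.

(0, 0), (7.5, 0), (7, 1), (0, 5.2)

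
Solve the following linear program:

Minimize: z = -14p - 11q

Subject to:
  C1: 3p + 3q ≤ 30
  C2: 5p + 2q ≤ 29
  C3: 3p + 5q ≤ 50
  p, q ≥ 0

Evaluate the objective at each vertex of the feasible region:
  z(0, 0) = 0
  z(5.8, 0) = -81.2
  z(3, 7) = -119  ←
  z(0, 10) = -110
The minimum is at p = 3, q = 7.

p = 3, q = 7, z = -119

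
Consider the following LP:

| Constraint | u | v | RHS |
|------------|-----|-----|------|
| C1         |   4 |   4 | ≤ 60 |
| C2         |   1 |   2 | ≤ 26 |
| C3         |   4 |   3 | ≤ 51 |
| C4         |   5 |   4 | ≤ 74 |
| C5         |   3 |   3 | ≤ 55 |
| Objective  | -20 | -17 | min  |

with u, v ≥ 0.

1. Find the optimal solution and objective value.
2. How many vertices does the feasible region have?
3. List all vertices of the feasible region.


1. u = 6, v = 9, z = -273
2. 5
3. (0, 0), (12.75, 0), (6, 9), (4, 11), (0, 13)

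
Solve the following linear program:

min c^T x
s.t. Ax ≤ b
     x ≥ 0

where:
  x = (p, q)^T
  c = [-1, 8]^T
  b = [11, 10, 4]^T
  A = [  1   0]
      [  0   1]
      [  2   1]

Evaluate the objective at each vertex of the feasible region:
  z(0, 0) = 0
  z(2, 0) = -2  ←
  z(0, 4) = 32
The minimum is at p = 2, q = 0.

p = 2, q = 0, z = -2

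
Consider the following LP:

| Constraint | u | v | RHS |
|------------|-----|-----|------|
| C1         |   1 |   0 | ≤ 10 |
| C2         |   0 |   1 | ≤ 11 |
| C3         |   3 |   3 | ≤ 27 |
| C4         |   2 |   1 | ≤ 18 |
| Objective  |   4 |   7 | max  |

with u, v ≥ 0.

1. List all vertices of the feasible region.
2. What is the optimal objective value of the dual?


1. (0, 0), (9, 0), (0, 9)
2. 63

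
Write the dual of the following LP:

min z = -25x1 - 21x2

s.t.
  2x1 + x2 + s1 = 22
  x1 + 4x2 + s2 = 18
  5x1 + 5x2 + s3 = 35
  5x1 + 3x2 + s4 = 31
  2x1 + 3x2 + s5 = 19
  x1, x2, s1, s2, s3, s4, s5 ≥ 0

Primal min cᵀx s.t. Ax ≤ b, x ≥ 0  →  Dual max −bᵀy s.t. Aᵀy ≥ −c, y ≥ 0.

Maximize: z = -22y1 - 18y2 - 35y3 - 31y4 - 19y5

Subject to:
  2y1 + y2 + 5y3 + 5y4 + 2y5 ≥ 25
  y1 + 4y2 + 5y3 + 3y4 + 3y5 ≥ 21
  y1, y2, y3, y4, y5 ≥ 0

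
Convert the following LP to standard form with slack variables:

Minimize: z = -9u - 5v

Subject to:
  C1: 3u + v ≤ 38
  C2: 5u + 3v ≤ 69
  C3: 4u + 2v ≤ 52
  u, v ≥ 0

min z = -9u - 5v

s.t.
  3u + v + s1 = 38
  5u + 3v + s2 = 69
  4u + 2v + s3 = 52
  u, v, s1, s2, s3 ≥ 0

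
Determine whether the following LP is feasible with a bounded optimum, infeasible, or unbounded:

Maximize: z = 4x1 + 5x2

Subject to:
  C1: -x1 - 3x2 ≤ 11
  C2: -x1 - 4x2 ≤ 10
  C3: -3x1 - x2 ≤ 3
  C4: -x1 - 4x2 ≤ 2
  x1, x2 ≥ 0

Unbounded (objective can increase without bound)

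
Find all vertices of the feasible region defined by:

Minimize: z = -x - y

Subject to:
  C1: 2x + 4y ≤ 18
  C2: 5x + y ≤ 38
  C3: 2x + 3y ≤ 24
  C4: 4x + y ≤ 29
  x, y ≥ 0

(0, 0), (7.25, 0), (7, 1), (0, 4.5)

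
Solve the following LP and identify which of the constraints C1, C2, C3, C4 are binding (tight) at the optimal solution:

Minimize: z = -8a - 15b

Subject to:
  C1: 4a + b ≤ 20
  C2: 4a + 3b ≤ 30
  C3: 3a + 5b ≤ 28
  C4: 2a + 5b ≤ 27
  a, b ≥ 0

At a = 1, b = 5, compute slack b - a·x for each constraint:
  C1: 20 − 9 = 11  (slack)
  C2: 30 − 19 = 11  (slack)
  C3: 28 − 28 = 0  (binding)
  C4: 27 − 27 = 0  (binding)

Optimal: a = 1, b = 5
Binding: C3, C4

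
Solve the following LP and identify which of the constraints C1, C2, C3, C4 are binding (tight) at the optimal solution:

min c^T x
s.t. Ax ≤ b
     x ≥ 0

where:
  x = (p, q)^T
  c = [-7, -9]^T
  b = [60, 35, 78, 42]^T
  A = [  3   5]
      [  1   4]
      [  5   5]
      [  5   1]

At p = 7, q = 7, compute slack b - a·x for each constraint:
  C1: 60 − 56 = 4  (slack)
  C2: 35 − 35 = 0  (binding)
  C3: 78 − 70 = 8  (slack)
  C4: 42 − 42 = 0  (binding)

Optimal: p = 7, q = 7
Binding: C2, C4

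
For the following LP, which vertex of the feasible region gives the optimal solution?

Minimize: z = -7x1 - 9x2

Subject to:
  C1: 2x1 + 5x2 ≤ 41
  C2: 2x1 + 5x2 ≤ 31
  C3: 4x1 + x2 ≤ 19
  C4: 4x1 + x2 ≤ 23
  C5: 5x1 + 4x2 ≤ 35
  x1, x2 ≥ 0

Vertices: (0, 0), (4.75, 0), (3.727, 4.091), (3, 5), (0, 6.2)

Evaluate the objective at each vertex of the feasible region:
  z(0, 0) = 0
  z(4.75, 0) = -33.25
  z(3.727, 4.091) = -62.91
  z(3, 5) = -66  ←
  z(0, 6.2) = -55.8
The minimum is at x1 = 3, x2 = 5.

(3, 5)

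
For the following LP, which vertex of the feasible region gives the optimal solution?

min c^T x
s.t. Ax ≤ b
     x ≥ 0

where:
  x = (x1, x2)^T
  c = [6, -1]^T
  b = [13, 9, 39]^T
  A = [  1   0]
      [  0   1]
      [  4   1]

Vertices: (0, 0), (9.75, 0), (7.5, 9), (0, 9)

Evaluate the objective at each vertex of the feasible region:
  z(0, 0) = 0
  z(9.75, 0) = 58.5
  z(7.5, 9) = 36
  z(0, 9) = -9  ←
The minimum is at x1 = 0, x2 = 9.

(0, 9)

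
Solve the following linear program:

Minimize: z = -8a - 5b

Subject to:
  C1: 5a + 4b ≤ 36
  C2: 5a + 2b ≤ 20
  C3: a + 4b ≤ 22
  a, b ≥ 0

Evaluate the objective at each vertex of the feasible region:
  z(0, 0) = 0
  z(4, 0) = -32
  z(2, 5) = -41  ←
  z(0, 5.5) = -27.5
The minimum is at a = 2, b = 5.

a = 2, b = 5, z = -41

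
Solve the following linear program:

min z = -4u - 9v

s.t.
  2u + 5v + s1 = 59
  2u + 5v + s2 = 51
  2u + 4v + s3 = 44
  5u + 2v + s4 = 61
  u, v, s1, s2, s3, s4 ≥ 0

Evaluate the objective at each vertex of the feasible region:
  z(0, 0) = 0
  z(12.2, 0) = -48.8
  z(9.75, 6.125) = -94.12
  z(8, 7) = -95  ←
  z(0, 10.2) = -91.8
The minimum is at u = 8, v = 7.

u = 8, v = 7, z = -95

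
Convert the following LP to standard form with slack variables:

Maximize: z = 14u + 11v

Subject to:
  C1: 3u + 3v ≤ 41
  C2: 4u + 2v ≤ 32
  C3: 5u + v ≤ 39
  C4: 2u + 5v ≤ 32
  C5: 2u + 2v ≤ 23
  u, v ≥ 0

max z = 14u + 11v

s.t.
  3u + 3v + s1 = 41
  4u + 2v + s2 = 32
  5u + v + s3 = 39
  2u + 5v + s4 = 32
  2u + 2v + s5 = 23
  u, v, s1, s2, s3, s4, s5 ≥ 0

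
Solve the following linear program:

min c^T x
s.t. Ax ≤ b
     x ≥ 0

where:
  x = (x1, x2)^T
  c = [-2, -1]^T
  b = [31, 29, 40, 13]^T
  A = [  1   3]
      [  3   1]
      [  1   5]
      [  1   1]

Evaluate the objective at each vertex of the feasible region:
  z(0, 0) = 0
  z(9.667, 0) = -19.33
  z(8, 5) = -21  ←
  z(6.25, 6.75) = -19.25
  z(0, 8) = -8
The minimum is at x1 = 8, x2 = 5.

x1 = 8, x2 = 5, z = -21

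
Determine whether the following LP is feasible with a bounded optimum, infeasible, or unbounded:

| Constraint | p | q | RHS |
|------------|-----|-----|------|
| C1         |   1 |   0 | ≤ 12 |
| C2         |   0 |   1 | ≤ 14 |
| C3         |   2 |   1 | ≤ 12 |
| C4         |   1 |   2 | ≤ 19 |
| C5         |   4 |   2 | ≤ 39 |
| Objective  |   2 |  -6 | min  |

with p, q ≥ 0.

Feasible with a bounded optimal solution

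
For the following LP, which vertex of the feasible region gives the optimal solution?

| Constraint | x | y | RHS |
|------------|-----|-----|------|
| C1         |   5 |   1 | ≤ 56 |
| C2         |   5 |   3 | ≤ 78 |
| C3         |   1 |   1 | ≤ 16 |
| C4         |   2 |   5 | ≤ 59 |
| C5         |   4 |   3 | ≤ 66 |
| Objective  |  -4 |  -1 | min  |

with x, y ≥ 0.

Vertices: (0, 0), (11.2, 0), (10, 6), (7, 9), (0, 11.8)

Evaluate the objective at each vertex of the feasible region:
  z(0, 0) = 0
  z(11.2, 0) = -44.8
  z(10, 6) = -46  ←
  z(7, 9) = -37
  z(0, 11.8) = -11.8
The minimum is at x = 10, y = 6.

(10, 6)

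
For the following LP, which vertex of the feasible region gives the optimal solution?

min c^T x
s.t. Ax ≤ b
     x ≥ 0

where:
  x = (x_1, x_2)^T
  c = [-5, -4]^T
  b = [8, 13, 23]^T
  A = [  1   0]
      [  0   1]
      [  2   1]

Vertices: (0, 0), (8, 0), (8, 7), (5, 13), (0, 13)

Evaluate the objective at each vertex of the feasible region:
  z(0, 0) = 0
  z(8, 0) = -40
  z(8, 7) = -68
  z(5, 13) = -77  ←
  z(0, 13) = -52
The minimum is at x_1 = 5, x_2 = 13.

(5, 13)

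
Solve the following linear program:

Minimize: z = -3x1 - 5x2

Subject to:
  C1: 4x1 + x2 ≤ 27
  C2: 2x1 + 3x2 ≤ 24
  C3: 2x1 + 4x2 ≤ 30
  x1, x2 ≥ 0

Evaluate the objective at each vertex of the feasible region:
  z(0, 0) = 0
  z(6.75, 0) = -20.25
  z(5.7, 4.2) = -38.1
  z(3, 6) = -39  ←
  z(0, 7.5) = -37.5
The minimum is at x1 = 3, x2 = 6.

x1 = 3, x2 = 6, z = -39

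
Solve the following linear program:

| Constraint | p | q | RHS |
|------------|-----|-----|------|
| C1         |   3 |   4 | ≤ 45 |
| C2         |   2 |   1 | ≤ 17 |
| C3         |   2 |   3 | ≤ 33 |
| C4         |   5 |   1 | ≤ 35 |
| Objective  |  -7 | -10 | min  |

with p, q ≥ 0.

Evaluate the objective at each vertex of the feasible region:
  z(0, 0) = 0
  z(7, 0) = -49
  z(6, 5) = -92
  z(4.6, 7.8) = -110.2
  z(3, 9) = -111  ←
  z(0, 11) = -110
The minimum is at p = 3, q = 9.

p = 3, q = 9, z = -111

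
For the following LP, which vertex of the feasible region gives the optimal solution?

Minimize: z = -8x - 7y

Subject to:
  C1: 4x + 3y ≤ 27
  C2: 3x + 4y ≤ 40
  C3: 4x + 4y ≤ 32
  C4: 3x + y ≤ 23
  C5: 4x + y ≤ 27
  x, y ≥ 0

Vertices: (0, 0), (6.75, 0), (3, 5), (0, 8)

Evaluate the objective at each vertex of the feasible region:
  z(0, 0) = 0
  z(6.75, 0) = -54
  z(3, 5) = -59  ←
  z(0, 8) = -56
The minimum is at x = 3, y = 5.

(3, 5)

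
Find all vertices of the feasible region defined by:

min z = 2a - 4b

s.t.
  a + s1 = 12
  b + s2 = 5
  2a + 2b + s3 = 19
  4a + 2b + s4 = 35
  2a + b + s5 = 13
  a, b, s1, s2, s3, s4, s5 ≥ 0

(0, 0), (6.5, 0), (4, 5), (0, 5)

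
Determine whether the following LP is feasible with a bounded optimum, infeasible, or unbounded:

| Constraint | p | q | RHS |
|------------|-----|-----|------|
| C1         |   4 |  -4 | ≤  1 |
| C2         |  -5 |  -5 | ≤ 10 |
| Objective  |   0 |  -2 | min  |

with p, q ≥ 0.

Unbounded (objective can decrease without bound)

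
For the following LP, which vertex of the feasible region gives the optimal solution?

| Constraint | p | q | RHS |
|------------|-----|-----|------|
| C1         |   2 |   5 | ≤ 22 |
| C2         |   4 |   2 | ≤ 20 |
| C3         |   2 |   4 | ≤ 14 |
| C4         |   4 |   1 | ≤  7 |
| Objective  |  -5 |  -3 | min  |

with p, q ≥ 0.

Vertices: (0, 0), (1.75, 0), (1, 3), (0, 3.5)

Evaluate the objective at each vertex of the feasible region:
  z(0, 0) = 0
  z(1.75, 0) = -8.75
  z(1, 3) = -14  ←
  z(0, 3.5) = -10.5
The minimum is at p = 1, q = 3.

(1, 3)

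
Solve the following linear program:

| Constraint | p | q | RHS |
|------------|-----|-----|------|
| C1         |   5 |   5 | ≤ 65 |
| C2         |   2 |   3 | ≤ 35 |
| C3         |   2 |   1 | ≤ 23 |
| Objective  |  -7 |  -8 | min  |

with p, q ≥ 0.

Evaluate the objective at each vertex of the feasible region:
  z(0, 0) = 0
  z(11.5, 0) = -80.5
  z(10, 3) = -94
  z(4, 9) = -100  ←
  z(0, 11.67) = -93.33
The minimum is at p = 4, q = 9.

p = 4, q = 9, z = -100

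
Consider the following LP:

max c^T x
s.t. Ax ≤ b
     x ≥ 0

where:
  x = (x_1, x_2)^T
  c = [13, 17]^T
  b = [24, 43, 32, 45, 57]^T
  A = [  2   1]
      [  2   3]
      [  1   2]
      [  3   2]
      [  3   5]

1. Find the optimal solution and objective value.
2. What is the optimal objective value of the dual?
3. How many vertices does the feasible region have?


1. x_1 = 9, x_2 = 6, z = 219
2. 219
3. 4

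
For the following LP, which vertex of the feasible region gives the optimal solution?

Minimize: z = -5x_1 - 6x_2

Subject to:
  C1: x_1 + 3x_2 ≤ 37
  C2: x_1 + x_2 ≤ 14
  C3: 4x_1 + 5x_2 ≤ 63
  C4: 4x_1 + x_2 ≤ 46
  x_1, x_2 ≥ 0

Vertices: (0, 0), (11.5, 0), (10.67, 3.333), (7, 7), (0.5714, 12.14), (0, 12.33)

Evaluate the objective at each vertex of the feasible region:
  z(0, 0) = 0
  z(11.5, 0) = -57.5
  z(10.67, 3.333) = -73.33
  z(7, 7) = -77  ←
  z(0.5714, 12.14) = -75.71
  z(0, 12.33) = -74
The minimum is at x_1 = 7, x_2 = 7.

(7, 7)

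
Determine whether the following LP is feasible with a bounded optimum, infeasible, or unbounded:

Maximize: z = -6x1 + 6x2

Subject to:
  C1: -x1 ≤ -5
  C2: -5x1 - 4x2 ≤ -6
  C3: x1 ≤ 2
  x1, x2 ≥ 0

Infeasible (no feasible solution exists)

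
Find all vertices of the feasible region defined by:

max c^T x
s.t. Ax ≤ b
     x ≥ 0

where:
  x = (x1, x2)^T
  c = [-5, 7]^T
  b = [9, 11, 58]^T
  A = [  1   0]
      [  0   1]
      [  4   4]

(0, 0), (9, 0), (9, 5.5), (3.5, 11), (0, 11)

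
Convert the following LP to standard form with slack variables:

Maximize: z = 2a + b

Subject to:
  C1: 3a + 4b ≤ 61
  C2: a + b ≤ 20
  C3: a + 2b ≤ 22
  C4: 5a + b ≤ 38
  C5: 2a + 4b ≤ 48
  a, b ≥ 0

max z = 2a + b

s.t.
  3a + 4b + s1 = 61
  a + b + s2 = 20
  a + 2b + s3 = 22
  5a + b + s4 = 38
  2a + 4b + s5 = 48
  a, b, s1, s2, s3, s4, s5 ≥ 0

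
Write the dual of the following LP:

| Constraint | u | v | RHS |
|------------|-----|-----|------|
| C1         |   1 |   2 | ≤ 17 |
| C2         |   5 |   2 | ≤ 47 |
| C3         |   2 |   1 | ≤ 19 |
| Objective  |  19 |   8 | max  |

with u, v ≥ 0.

Primal max cᵀx s.t. Ax ≤ b, x ≥ 0  →  Dual min bᵀy s.t. Aᵀy ≥ c, y ≥ 0.

Minimize: z = 17y1 + 47y2 + 19y3

Subject to:
  y1 + 5y2 + 2y3 ≥ 19
  2y1 + 2y2 + y3 ≥ 8
  y1, y2, y3 ≥ 0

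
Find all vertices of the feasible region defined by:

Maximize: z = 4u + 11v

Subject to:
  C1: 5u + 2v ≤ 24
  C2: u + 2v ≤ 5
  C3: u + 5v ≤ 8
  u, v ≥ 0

(0, 0), (4.8, 0), (4.75, 0.125), (3, 1), (0, 1.6)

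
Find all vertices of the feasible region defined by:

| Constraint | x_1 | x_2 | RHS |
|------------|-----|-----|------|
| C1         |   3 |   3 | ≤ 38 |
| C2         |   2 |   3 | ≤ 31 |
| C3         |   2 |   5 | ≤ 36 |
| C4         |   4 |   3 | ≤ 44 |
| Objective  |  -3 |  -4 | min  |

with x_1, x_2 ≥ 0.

(0, 0), (11, 0), (8, 4), (0, 7.2)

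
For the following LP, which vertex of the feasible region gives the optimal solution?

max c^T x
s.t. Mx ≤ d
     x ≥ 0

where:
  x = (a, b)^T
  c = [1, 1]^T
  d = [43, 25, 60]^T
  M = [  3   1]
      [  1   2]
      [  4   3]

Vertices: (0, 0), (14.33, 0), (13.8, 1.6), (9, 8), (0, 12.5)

Evaluate the objective at each vertex of the feasible region:
  z(0, 0) = 0
  z(14.33, 0) = 14.33
  z(13.8, 1.6) = 15.4
  z(9, 8) = 17  ←
  z(0, 12.5) = 12.5
The maximum is at a = 9, b = 8.

(9, 8)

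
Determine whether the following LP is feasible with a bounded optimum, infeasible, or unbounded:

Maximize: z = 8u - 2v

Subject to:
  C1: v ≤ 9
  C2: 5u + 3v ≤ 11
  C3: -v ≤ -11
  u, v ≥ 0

Infeasible (no feasible solution exists)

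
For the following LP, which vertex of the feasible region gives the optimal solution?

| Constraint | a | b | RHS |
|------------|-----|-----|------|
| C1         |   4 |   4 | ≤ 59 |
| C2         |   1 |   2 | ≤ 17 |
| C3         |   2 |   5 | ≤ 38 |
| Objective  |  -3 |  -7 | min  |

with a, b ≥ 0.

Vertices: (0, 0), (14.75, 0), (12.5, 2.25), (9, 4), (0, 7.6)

Evaluate the objective at each vertex of the feasible region:
  z(0, 0) = 0
  z(14.75, 0) = -44.25
  z(12.5, 2.25) = -53.25
  z(9, 4) = -55  ←
  z(0, 7.6) = -53.2
The minimum is at a = 9, b = 4.

(9, 4)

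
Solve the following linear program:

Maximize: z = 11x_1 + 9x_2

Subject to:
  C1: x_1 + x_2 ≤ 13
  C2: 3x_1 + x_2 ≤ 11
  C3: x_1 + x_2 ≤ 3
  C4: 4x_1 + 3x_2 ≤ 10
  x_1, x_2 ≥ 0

Evaluate the objective at each vertex of the feasible region:
  z(0, 0) = 0
  z(2.5, 0) = 27.5
  z(1, 2) = 29  ←
  z(0, 3) = 27
The maximum is at x_1 = 1, x_2 = 2.

x_1 = 1, x_2 = 2, z = 29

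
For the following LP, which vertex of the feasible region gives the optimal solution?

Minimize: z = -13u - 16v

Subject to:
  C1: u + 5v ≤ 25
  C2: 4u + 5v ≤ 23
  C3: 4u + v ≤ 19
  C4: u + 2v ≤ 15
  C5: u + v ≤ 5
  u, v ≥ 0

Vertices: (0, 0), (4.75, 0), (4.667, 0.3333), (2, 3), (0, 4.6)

Evaluate the objective at each vertex of the feasible region:
  z(0, 0) = 0
  z(4.75, 0) = -61.75
  z(4.667, 0.3333) = -66
  z(2, 3) = -74  ←
  z(0, 4.6) = -73.6
The minimum is at u = 2, v = 3.

(2, 3)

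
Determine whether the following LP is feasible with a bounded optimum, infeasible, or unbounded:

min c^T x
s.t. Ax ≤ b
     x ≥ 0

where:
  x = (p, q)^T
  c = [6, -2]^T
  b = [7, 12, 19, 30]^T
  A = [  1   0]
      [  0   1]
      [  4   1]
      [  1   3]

Feasible with a bounded optimal solution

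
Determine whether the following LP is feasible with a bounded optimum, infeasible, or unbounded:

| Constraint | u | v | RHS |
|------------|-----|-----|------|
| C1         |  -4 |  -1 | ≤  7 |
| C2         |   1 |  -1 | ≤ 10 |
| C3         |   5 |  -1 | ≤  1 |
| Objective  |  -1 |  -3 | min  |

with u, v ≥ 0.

Unbounded (objective can decrease without bound)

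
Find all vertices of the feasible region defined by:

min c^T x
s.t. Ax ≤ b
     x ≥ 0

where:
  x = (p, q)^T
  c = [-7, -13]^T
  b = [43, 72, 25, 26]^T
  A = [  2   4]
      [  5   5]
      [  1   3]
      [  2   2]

(0, 0), (13, 0), (7, 6), (0, 8.333)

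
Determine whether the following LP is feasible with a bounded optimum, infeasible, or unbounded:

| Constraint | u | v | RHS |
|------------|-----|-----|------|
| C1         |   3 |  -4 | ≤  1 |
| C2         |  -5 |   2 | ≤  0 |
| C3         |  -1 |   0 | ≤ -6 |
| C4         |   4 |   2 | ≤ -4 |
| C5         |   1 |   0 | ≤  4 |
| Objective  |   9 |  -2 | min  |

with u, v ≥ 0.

Infeasible (no feasible solution exists)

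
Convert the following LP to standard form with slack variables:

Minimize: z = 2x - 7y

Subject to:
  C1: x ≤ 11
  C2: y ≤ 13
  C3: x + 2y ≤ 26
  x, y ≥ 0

min z = 2x - 7y

s.t.
  x + s1 = 11
  y + s2 = 13
  x + 2y + s3 = 26
  x, y, s1, s2, s3 ≥ 0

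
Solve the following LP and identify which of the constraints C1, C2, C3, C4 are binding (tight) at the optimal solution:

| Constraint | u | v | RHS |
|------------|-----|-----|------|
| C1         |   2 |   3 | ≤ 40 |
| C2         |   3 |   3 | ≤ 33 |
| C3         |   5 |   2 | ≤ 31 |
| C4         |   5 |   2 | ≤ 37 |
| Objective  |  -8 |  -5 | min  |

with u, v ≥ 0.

At u = 3, v = 8, compute slack b - a·x for each constraint:
  C1: 40 − 30 = 10  (slack)
  C2: 33 − 33 = 0  (binding)
  C3: 31 − 31 = 0  (binding)
  C4: 37 − 31 = 6  (slack)

Optimal: u = 3, v = 8
Binding: C2, C3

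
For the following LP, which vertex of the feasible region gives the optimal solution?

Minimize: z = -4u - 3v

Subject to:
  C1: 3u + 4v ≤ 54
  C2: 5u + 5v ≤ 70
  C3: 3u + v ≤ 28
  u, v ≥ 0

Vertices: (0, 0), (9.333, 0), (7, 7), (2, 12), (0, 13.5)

Evaluate the objective at each vertex of the feasible region:
  z(0, 0) = 0
  z(9.333, 0) = -37.33
  z(7, 7) = -49  ←
  z(2, 12) = -44
  z(0, 13.5) = -40.5
The minimum is at u = 7, v = 7.

(7, 7)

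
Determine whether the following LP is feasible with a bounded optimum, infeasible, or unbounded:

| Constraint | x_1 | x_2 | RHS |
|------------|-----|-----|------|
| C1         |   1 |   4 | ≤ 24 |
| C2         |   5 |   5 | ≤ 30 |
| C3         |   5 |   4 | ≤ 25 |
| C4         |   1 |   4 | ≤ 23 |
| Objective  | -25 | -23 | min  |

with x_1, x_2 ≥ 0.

Feasible with a bounded optimal solution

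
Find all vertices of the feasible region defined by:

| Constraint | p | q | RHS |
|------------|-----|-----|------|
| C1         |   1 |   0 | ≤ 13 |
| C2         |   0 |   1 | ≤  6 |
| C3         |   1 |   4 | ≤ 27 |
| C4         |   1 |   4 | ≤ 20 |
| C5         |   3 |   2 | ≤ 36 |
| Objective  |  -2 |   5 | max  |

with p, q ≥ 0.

(0, 0), (12, 0), (10.4, 2.4), (0, 5)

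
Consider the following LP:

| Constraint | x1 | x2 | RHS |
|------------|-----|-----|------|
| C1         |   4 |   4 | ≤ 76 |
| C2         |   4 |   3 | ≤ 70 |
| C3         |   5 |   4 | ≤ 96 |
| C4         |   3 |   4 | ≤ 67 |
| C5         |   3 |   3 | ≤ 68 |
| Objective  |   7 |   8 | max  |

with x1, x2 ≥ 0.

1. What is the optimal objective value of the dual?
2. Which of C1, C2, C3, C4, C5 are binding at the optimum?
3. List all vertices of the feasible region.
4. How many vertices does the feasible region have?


1. 143
2. C1, C4
3. (0, 0), (17.5, 0), (13, 6), (9, 10), (0, 16.75)
4. 5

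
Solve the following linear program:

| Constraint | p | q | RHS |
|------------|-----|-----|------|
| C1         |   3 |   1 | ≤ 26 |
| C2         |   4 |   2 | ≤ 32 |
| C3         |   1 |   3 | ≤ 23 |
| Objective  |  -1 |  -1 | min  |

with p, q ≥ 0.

Evaluate the objective at each vertex of the feasible region:
  z(0, 0) = 0
  z(8, 0) = -8
  z(5, 6) = -11  ←
  z(0, 7.667) = -7.667
The minimum is at p = 5, q = 6.

p = 5, q = 6, z = -11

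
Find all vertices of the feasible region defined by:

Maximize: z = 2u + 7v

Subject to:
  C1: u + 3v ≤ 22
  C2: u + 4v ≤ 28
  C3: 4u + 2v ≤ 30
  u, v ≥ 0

(0, 0), (7.5, 0), (4.6, 5.8), (4, 6), (0, 7)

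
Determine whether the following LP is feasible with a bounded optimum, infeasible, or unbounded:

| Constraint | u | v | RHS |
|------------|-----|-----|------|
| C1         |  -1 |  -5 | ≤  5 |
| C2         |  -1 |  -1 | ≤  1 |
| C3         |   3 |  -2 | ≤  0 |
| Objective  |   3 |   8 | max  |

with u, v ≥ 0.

Unbounded (objective can increase without bound)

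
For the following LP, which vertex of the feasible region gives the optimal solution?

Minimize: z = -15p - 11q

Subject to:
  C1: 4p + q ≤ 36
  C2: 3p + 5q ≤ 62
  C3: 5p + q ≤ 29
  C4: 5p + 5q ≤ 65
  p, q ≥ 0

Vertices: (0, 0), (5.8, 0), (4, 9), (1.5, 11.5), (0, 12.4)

Evaluate the objective at each vertex of the feasible region:
  z(0, 0) = 0
  z(5.8, 0) = -87
  z(4, 9) = -159  ←
  z(1.5, 11.5) = -149
  z(0, 12.4) = -136.4
The minimum is at p = 4, q = 9.

(4, 9)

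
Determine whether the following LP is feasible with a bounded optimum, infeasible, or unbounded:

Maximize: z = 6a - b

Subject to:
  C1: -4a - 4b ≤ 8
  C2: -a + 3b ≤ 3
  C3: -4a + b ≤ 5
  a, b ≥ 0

Unbounded (objective can increase without bound)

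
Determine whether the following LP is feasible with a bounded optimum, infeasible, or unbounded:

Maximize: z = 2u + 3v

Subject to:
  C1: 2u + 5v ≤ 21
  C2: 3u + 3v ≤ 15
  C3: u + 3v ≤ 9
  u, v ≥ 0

Feasible with a bounded optimal solution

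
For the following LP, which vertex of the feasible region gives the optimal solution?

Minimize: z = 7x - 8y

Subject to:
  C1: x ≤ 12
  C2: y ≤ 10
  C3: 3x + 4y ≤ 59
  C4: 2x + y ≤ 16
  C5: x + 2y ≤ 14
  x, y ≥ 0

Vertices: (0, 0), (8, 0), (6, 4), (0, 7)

Evaluate the objective at each vertex of the feasible region:
  z(0, 0) = 0
  z(8, 0) = 56
  z(6, 4) = 10
  z(0, 7) = -56  ←
The minimum is at x = 0, y = 7.

(0, 7)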